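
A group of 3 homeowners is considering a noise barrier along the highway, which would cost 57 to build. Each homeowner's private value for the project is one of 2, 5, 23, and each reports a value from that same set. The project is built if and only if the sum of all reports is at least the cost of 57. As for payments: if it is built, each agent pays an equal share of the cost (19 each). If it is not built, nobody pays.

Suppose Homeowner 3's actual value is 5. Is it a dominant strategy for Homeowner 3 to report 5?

Check each profile of the others' reports and compare truth against every alternative report.
Others report (2, 2): truth gives 0, best alternative gives 0.
Others report (2, 5): truth gives 0, best alternative gives 0.
Others report (2, 23): truth gives 0, best alternative gives 0.
Others report (5, 2): truth gives 0, best alternative gives 0.
Others report (5, 5): truth gives 0, best alternative gives 0.
Others report (5, 23): truth gives 0, best alternative gives 0.
(Remaining 3 profiles checked similarly; truth is weakly best in each.)
In every case the truthful report is at least as good as any alternative, so it is a dominant strategy.

Yes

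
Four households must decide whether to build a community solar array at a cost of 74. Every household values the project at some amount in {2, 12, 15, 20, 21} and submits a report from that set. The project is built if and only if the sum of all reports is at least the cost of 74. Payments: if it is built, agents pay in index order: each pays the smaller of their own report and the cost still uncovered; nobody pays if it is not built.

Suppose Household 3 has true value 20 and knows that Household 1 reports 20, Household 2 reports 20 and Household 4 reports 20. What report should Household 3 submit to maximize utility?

Report 2: project not built, utility 0.
Report 12: project not built, utility 0.
Report 15: project built, pays 15, utility 20 - 15 = 5.
Report 20: project built, pays 20, utility 20 - 20 = 0.
Report 21: project built, pays 21, utility 20 - 21 = -1.
The best choice is 15 with utility 5.

15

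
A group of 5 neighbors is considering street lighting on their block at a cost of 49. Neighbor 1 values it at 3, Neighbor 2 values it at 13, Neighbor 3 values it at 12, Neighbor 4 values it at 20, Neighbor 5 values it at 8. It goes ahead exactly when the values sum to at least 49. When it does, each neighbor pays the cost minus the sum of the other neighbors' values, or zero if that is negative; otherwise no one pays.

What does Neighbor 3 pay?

Total value 56 ≥ cost 49, so the project is built.
The other neighbors' values sum to 44.
Cost minus that sum is 49 - 44 = 5.

5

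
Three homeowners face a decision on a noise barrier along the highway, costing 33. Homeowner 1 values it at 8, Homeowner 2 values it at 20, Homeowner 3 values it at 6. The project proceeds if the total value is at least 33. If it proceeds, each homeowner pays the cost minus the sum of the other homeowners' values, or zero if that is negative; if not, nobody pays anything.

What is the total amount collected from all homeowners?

31

Total value 34 ≥ cost 33, so it is built.
Homeowner 1: others sum to 26; max(0, 33 - 26) = 7.
Homeowner 2: others sum to 14; max(0, 33 - 14) = 19.
Homeowner 3: others sum to 28; max(0, 33 - 28) = 5.
Total collected = 7 + 19 + 5 = 31.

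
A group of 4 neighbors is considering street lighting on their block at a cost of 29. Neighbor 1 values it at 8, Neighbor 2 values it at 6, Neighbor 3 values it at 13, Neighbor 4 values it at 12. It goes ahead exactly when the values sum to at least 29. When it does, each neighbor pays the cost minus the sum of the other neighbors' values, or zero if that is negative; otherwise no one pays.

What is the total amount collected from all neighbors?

Total value 39 ≥ cost 29, so it is built.
Neighbor 1: others sum to 31; max(0, 29 - 31) = 0.
Neighbor 2: others sum to 33; max(0, 29 - 33) = 0.
Neighbor 3: others sum to 26; max(0, 29 - 26) = 3.
Neighbor 4: others sum to 27; max(0, 29 - 27) = 2.
Total collected = 0 + 0 + 3 + 2 = 5.

5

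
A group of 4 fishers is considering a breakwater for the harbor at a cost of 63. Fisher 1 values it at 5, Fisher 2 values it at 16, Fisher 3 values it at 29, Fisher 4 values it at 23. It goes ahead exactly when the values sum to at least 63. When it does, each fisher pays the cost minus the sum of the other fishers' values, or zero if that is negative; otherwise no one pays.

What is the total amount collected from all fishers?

38

Total value 73 ≥ cost 63, so it is built.
Fisher 1: others sum to 68; max(0, 63 - 68) = 0.
Fisher 2: others sum to 57; max(0, 63 - 57) = 6.
Fisher 3: others sum to 44; max(0, 63 - 44) = 19.
Fisher 4: others sum to 50; max(0, 63 - 50) = 13.
Total collected = 0 + 6 + 19 + 13 = 38.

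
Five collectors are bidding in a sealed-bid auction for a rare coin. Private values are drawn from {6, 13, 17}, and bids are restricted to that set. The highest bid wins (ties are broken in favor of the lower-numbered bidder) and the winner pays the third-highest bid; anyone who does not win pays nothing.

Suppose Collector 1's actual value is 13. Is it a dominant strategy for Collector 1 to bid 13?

No

Consider the case where Collector 2 bids 6, Collector 3 bids 6, Collector 4 bids 6 and Collector 5 bids 17.
Truthful bid 13: loses, pays 0, utility 0.
Bid 17 instead: wins, pays 6, utility 13 - 6 = 7.
Since 7 > 0, bidding 17 is strictly better here, so truthful bidding is not dominant.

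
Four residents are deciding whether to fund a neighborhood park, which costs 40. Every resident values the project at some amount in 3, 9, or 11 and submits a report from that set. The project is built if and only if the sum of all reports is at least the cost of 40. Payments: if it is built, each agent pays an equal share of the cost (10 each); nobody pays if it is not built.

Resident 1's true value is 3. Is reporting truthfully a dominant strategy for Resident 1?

Check each profile of the others' reports and compare truth against every alternative report.
Others report (9, 11, 11): truth gives 0, best alternative gives -7.
Others report (11, 9, 11): truth gives 0, best alternative gives -7.
Others report (11, 11, 9): truth gives 0, best alternative gives -7.
Others report (11, 11, 11): truth gives 0, best alternative gives -7.
Others report (3, 3, 3): truth gives 0, best alternative gives 0.
Others report (3, 3, 9): truth gives 0, best alternative gives 0.
(Remaining 21 profiles checked similarly; truth is weakly best in each.)
In every case the truthful report is at least as good as any alternative, so it is a dominant strategy.

Yes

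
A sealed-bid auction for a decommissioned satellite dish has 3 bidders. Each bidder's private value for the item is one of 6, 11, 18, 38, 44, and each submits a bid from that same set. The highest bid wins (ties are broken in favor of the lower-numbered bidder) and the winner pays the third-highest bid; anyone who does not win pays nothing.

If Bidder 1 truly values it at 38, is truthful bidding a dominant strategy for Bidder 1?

No

Consider the case where Bidder 2 bids 6 and Bidder 3 bids 44.
Truthful bid 38: loses, pays 0, utility 0.
Bid 44 instead: wins, pays 6, utility 38 - 6 = 32.
Since 32 > 0, bidding 44 is strictly better here, so truthful bidding is not dominant.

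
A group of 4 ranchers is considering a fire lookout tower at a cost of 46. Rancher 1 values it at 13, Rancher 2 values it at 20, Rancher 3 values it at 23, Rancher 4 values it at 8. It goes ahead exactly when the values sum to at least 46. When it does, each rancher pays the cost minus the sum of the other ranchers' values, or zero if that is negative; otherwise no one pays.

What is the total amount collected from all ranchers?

Total value 64 ≥ cost 46, so it is built.
Rancher 1: others sum to 51; max(0, 46 - 51) = 0.
Rancher 2: others sum to 44; max(0, 46 - 44) = 2.
Rancher 3: others sum to 41; max(0, 46 - 41) = 5.
Rancher 4: others sum to 56; max(0, 46 - 56) = 0.
Total collected = 0 + 2 + 5 + 0 = 7.

7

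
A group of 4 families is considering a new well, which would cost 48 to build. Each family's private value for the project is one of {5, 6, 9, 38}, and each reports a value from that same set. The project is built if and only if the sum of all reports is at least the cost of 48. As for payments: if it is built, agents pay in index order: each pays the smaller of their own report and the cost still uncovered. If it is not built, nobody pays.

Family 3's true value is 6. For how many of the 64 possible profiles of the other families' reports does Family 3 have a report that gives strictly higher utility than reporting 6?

Others report (5, 5, 38): truth gives 0; report 5 gives 1 > 0. Violating.
Others report (5, 6, 38): truth gives 0; report 5 gives 1 > 0. Violating.
Others report (5, 9, 38): truth gives 0; report 5 gives 1 > 0. Violating.
Others report (6, 5, 38): truth gives 0; report 5 gives 1 > 0. Violating.
Others report (5, 5, 5): truth gives 0; no alternative beats it.
Others report (5, 5, 6): truth gives 0; no alternative beats it.
(Checking all 64 profiles: 9 have a profitable deviation, 55 do not.)

9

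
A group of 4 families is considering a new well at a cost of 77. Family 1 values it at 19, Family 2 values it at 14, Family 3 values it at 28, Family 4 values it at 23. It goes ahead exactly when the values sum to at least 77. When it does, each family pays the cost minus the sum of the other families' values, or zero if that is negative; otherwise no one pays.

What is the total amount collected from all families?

56

Total value 84 ≥ cost 77, so it is built.
Family 1: others sum to 65; max(0, 77 - 65) = 12.
Family 2: others sum to 70; max(0, 77 - 70) = 7.
Family 3: others sum to 56; max(0, 77 - 56) = 21.
Family 4: others sum to 61; max(0, 77 - 61) = 16.
Total collected = 12 + 7 + 21 + 16 = 56.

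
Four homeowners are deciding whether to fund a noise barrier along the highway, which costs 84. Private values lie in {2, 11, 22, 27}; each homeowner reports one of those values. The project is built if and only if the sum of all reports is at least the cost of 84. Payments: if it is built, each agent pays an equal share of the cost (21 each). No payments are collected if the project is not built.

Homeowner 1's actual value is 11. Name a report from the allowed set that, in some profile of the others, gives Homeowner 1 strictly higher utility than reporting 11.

2

Suppose Homeowner 2 reports 22, Homeowner 3 reports 27 and Homeowner 4 reports 27.
Report 11: project built, pays 21, utility 11 - 21 = -10.
Report 2: project not built, utility 0.
So reporting 2 beats truth here (0 > -10).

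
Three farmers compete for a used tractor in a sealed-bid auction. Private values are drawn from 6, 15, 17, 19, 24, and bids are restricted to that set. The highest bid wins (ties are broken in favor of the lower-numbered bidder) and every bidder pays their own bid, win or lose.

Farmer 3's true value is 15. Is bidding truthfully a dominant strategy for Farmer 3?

No

Consider the case where Farmer 1 bids 6 and Farmer 2 bids 15.
Truthful bid 15: loses but pays 15, utility -15.
Bid 6 instead: loses but pays 6, utility -6.
Since -6 > -15, bidding 6 is strictly better here, so truthful bidding is not dominant.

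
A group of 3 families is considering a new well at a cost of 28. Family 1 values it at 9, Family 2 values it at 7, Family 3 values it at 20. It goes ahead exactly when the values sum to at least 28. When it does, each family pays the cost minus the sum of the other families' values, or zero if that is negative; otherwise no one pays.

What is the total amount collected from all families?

Total value 36 ≥ cost 28, so it is built.
Family 1: others sum to 27; max(0, 28 - 27) = 1.
Family 2: others sum to 29; max(0, 28 - 29) = 0.
Family 3: others sum to 16; max(0, 28 - 16) = 12.
Total collected = 1 + 0 + 12 = 13.

13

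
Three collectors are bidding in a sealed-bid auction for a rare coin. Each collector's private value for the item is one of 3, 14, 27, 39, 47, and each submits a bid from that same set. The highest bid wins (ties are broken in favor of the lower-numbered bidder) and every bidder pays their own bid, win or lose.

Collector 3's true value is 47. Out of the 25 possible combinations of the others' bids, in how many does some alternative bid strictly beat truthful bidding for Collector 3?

18

Others bid (3, 3): truth gives 0; bid 14 gives 33 > 0. Violating.
Others bid (3, 14): truth gives 0; bid 27 gives 20 > 0. Violating.
Others bid (3, 27): truth gives 0; bid 39 gives 8 > 0. Violating.
Others bid (3, 47): truth gives -47; bid 3 gives -3 > -47. Violating.
Others bid (3, 39): truth gives 0; no alternative beats it.
Others bid (14, 39): truth gives 0; no alternative beats it.
(Checking all 25 profiles: 18 have a profitable deviation, 7 do not.)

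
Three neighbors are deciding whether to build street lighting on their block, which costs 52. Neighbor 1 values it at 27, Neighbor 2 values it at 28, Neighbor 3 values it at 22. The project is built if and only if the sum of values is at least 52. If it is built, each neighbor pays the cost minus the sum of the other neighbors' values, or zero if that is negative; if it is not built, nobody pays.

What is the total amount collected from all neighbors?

Total value 77 ≥ cost 52, so it is built.
Neighbor 1: others sum to 50; max(0, 52 - 50) = 2.
Neighbor 2: others sum to 49; max(0, 52 - 49) = 3.
Neighbor 3: others sum to 55; max(0, 52 - 55) = 0.
Total collected = 2 + 3 + 0 = 5.

5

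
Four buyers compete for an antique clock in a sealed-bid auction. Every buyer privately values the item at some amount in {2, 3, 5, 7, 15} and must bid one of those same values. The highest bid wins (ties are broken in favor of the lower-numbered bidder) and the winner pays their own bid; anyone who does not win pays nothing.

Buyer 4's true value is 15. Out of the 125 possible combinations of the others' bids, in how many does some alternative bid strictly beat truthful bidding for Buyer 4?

27

Others bid (2, 2, 2): truth gives 0; bid 3 gives 12 > 0. Violating.
Others bid (2, 2, 3): truth gives 0; bid 5 gives 10 > 0. Violating.
Others bid (2, 2, 5): truth gives 0; bid 7 gives 8 > 0. Violating.
Others bid (2, 3, 2): truth gives 0; bid 5 gives 10 > 0. Violating.
Others bid (2, 2, 7): truth gives 0; no alternative beats it.
Others bid (2, 2, 15): truth gives 0; no alternative beats it.
(Checking all 125 profiles: 27 have a profitable deviation, 98 do not.)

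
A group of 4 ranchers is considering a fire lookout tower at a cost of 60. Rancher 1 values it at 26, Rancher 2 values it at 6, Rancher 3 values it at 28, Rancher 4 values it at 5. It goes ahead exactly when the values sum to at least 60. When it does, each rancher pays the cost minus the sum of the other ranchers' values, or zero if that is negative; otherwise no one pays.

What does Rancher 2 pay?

Total value 65 ≥ cost 60, so the project is built.
The other ranchers' values sum to 59.
Cost minus that sum is 60 - 59 = 1.

1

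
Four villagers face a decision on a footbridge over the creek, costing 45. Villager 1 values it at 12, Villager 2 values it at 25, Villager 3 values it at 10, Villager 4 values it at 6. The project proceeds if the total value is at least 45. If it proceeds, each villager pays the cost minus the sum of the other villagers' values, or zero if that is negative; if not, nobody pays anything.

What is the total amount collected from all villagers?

23

Total value 53 ≥ cost 45, so it is built.
Villager 1: others sum to 41; max(0, 45 - 41) = 4.
Villager 2: others sum to 28; max(0, 45 - 28) = 17.
Villager 3: others sum to 43; max(0, 45 - 43) = 2.
Villager 4: others sum to 47; max(0, 45 - 47) = 0.
Total collected = 4 + 17 + 2 + 0 = 23.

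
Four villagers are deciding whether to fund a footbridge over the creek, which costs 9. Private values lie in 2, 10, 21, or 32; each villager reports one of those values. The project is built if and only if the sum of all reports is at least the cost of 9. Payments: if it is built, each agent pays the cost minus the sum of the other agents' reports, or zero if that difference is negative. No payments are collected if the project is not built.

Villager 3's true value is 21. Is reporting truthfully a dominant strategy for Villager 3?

Check each profile of the others' reports and compare truth against every alternative report.
Others report (2, 2, 10): truth gives 21, best alternative gives 21.
Others report (2, 2, 21): truth gives 21, best alternative gives 21.
Others report (2, 2, 32): truth gives 21, best alternative gives 21.
Others report (2, 10, 2): truth gives 21, best alternative gives 21.
Others report (2, 10, 10): truth gives 21, best alternative gives 21.
Others report (2, 10, 21): truth gives 21, best alternative gives 21.
(Remaining 58 profiles checked similarly; truth is weakly best in each.)
In every case the truthful report is at least as good as any alternative, so it is a dominant strategy.

Yes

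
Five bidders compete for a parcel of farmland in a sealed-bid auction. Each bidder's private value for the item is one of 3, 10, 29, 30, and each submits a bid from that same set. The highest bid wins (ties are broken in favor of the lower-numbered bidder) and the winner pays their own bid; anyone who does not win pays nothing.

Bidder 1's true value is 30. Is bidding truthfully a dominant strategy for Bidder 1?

Consider the case where Bidder 2 bids 3, Bidder 3 bids 3, Bidder 4 bids 3 and Bidder 5 bids 3.
Truthful bid 30: wins, pays 30, utility 30 - 30 = 0.
Bid 3 instead: wins, pays 3, utility 30 - 3 = 27.
Since 27 > 0, bidding 3 is strictly better here, so truthful bidding is not dominant.

No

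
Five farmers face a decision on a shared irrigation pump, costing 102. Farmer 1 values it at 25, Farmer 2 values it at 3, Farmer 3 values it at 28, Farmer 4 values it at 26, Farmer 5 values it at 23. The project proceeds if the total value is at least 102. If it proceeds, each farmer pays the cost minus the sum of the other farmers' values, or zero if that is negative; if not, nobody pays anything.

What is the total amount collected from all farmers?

Total value 105 ≥ cost 102, so it is built.
Farmer 1: others sum to 80; max(0, 102 - 80) = 22.
Farmer 2: others sum to 102; max(0, 102 - 102) = 0.
Farmer 3: others sum to 77; max(0, 102 - 77) = 25.
Farmer 4: others sum to 79; max(0, 102 - 79) = 23.
Farmer 5: others sum to 82; max(0, 102 - 82) = 20.
Total collected = 22 + 0 + 25 + 23 + 20 = 90.

90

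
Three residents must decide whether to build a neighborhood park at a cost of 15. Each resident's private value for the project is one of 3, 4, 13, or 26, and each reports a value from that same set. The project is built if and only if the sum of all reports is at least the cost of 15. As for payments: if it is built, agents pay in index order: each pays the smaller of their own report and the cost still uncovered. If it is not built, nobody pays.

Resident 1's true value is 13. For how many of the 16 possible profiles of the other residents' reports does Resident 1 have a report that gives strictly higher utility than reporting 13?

12

Others report (3, 13): truth gives 0; report 3 gives 10 > 0. Violating.
Others report (3, 26): truth gives 0; report 3 gives 10 > 0. Violating.
Others report (4, 13): truth gives 0; report 3 gives 10 > 0. Violating.
Others report (4, 26): truth gives 0; report 3 gives 10 > 0. Violating.
Others report (3, 3): truth gives 0; no alternative beats it.
Others report (3, 4): truth gives 0; no alternative beats it.
(Checking all 16 profiles: 12 have a profitable deviation, 4 do not.)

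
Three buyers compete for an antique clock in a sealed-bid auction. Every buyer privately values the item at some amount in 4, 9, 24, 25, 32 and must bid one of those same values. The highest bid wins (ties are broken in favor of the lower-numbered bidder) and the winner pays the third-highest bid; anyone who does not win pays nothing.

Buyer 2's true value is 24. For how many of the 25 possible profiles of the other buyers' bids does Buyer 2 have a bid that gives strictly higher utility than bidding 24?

8

Others bid (4, 25): truth gives 0; bid 25 gives 20 > 0. Violating.
Others bid (4, 32): truth gives 0; bid 32 gives 20 > 0. Violating.
Others bid (9, 25): truth gives 0; bid 25 gives 15 > 0. Violating.
Others bid (9, 32): truth gives 0; bid 32 gives 15 > 0. Violating.
Others bid (4, 4): truth gives 20; no alternative beats it.
Others bid (4, 9): truth gives 20; no alternative beats it.
(Checking all 25 profiles: 8 have a profitable deviation, 17 do not.)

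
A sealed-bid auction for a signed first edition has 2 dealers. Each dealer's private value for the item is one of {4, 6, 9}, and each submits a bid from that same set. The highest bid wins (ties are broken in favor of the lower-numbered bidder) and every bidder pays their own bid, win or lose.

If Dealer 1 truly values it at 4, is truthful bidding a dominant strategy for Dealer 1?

Consider the case where Dealer 2 bids 6.
Truthful bid 4: loses but pays 4, utility -4.
Bid 6 instead: wins, pays 6, utility 4 - 6 = -2.
Since -2 > -4, bidding 6 is strictly better here, so truthful bidding is not dominant.

No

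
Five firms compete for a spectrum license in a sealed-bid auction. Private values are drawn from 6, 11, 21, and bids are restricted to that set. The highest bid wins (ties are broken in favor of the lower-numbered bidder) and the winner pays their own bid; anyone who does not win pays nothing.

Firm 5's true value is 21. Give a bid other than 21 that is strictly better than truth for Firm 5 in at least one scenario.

11

Suppose Firm 1 bids 6, Firm 2 bids 6, Firm 3 bids 6 and Firm 4 bids 6.
Bid 21: wins, pays 21, utility 21 - 21 = 0.
Bid 11: wins, pays 11, utility 21 - 11 = 10.
So bidding 11 beats truth here (10 > 0).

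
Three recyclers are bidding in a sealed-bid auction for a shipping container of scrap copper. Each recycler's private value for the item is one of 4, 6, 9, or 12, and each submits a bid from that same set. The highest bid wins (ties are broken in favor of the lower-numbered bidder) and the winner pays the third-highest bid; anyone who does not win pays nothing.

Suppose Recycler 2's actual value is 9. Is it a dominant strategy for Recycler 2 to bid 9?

No

Consider the case where Recycler 1 bids 4 and Recycler 3 bids 12.
Truthful bid 9: loses, pays 0, utility 0.
Bid 12 instead: wins, pays 4, utility 9 - 4 = 5.
Since 5 > 0, bidding 12 is strictly better here, so truthful bidding is not dominant.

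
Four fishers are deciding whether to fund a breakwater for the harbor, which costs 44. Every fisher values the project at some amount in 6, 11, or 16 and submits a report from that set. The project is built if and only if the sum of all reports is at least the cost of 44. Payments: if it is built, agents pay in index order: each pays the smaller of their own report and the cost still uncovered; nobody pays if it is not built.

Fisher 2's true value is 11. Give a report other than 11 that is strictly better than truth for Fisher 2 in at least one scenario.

6

Suppose Fisher 1 reports 6, Fisher 3 reports 16 and Fisher 4 reports 16.
Report 11: project built, pays 11, utility 11 - 11 = 0.
Report 6: project built, pays 6, utility 11 - 6 = 5.
So reporting 6 beats truth here (5 > 0).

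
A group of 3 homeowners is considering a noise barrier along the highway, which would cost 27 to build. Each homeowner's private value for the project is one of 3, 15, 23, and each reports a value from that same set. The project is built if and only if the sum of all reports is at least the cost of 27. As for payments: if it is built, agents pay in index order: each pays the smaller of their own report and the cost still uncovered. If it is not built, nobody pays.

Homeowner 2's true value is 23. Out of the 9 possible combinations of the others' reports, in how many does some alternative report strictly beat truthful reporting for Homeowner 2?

7

Others report (3, 15): truth gives 0; report 15 gives 8 > 0. Violating.
Others report (3, 23): truth gives 0; report 3 gives 20 > 0. Violating.
Others report (15, 15): truth gives 11; report 3 gives 20 > 11. Violating.
Others report (15, 23): truth gives 11; report 3 gives 20 > 11. Violating.
Others report (3, 3): truth gives 0; no alternative beats it.
Others report (15, 3): truth gives 11; no alternative beats it.
(Checking all 9 profiles: 7 have a profitable deviation, 2 do not.)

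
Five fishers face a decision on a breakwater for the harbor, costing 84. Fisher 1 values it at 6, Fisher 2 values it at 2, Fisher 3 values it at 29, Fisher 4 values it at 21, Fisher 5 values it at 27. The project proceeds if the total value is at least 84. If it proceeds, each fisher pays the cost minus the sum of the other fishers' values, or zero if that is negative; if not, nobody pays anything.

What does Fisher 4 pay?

20

Total value 85 ≥ cost 84, so the project is built.
The other fishers' values sum to 64.
Cost minus that sum is 84 - 64 = 20.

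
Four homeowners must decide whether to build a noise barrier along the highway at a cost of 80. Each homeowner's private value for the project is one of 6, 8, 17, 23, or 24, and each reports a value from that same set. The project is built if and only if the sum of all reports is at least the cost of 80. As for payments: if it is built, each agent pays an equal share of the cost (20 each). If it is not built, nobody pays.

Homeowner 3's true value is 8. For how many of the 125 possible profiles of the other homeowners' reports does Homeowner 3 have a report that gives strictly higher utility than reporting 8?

1

Others report (24, 24, 24): truth gives -12; report 6 gives 0 > -12. Violating.
Others report (6, 6, 6): truth gives 0; no alternative beats it.
Others report (6, 6, 8): truth gives 0; no alternative beats it.
(Checking all 125 profiles: 1 has a profitable deviation, 124 do not.)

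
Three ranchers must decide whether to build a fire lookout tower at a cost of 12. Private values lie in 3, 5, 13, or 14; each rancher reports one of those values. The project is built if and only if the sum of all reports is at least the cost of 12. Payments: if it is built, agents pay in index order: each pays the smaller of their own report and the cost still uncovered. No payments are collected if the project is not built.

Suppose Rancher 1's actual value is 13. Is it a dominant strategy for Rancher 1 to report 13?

No

Consider the case where Rancher 2 reports 3 and Rancher 3 reports 5.
Truthful report 13: project built, pays 12, utility 13 - 12 = 1.
Report 5 instead: project built, pays 5, utility 13 - 5 = 8.
Since 8 > 1, reporting 5 is strictly better here, so truthful reporting is not dominant.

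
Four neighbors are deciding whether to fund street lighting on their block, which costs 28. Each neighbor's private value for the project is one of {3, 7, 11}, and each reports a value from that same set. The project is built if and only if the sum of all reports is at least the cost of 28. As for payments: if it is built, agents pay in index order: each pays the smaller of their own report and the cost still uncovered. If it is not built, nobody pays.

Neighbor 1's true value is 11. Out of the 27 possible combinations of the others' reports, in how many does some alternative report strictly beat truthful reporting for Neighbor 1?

17

Others report (3, 7, 11): truth gives 0; report 7 gives 4 > 0. Violating.
Others report (3, 11, 7): truth gives 0; report 7 gives 4 > 0. Violating.
Others report (3, 11, 11): truth gives 0; report 3 gives 8 > 0. Violating.
Others report (7, 3, 11): truth gives 0; report 7 gives 4 > 0. Violating.
Others report (3, 3, 3): truth gives 0; no alternative beats it.
Others report (3, 3, 7): truth gives 0; no alternative beats it.
(Checking all 27 profiles: 17 have a profitable deviation, 10 do not.)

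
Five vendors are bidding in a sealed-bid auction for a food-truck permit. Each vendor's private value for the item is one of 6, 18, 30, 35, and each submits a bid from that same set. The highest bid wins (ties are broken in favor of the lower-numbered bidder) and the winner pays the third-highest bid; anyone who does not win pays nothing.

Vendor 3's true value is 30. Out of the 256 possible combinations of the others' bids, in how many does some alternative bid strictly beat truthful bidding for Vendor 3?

32

Others bid (6, 6, 6, 35): truth gives 0; bid 35 gives 24 > 0. Violating.
Others bid (6, 6, 18, 35): truth gives 0; bid 35 gives 12 > 0. Violating.
Others bid (6, 6, 35, 6): truth gives 0; bid 35 gives 24 > 0. Violating.
Others bid (6, 6, 35, 18): truth gives 0; bid 35 gives 12 > 0. Violating.
Others bid (6, 6, 6, 6): truth gives 24; no alternative beats it.
Others bid (6, 6, 6, 18): truth gives 24; no alternative beats it.
(Checking all 256 profiles: 32 have a profitable deviation, 224 do not.)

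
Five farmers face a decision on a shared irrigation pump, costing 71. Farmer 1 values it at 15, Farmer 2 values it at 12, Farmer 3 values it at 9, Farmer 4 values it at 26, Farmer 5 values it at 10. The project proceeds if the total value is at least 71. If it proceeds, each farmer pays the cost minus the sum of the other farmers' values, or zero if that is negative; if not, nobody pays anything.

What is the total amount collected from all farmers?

Total value 72 ≥ cost 71, so it is built.
Farmer 1: others sum to 57; max(0, 71 - 57) = 14.
Farmer 2: others sum to 60; max(0, 71 - 60) = 11.
Farmer 3: others sum to 63; max(0, 71 - 63) = 8.
Farmer 4: others sum to 46; max(0, 71 - 46) = 25.
Farmer 5: others sum to 62; max(0, 71 - 62) = 9.
Total collected = 14 + 11 + 8 + 25 + 9 = 67.

67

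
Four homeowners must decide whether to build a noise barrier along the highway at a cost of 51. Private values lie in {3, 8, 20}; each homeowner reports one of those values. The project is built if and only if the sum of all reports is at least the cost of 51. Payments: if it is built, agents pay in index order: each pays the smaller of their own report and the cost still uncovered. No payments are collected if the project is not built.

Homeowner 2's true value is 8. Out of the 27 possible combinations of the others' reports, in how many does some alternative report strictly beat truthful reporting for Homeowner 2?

Others report (8, 20, 20): truth gives 0; report 3 gives 5 > 0. Violating.
Others report (20, 8, 20): truth gives 0; report 3 gives 5 > 0. Violating.
Others report (20, 20, 8): truth gives 0; report 3 gives 5 > 0. Violating.
Others report (20, 20, 20): truth gives 0; report 3 gives 5 > 0. Violating.
Others report (3, 3, 3): truth gives 0; no alternative beats it.
Others report (3, 3, 8): truth gives 0; no alternative beats it.
(Checking all 27 profiles: 4 have a profitable deviation, 23 do not.)

4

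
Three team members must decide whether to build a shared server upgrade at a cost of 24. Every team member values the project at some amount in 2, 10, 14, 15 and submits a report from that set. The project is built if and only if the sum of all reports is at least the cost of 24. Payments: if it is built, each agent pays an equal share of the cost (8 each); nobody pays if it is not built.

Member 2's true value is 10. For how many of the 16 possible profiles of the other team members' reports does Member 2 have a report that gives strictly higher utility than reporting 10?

2

Others report (2, 10): truth gives 0; report 14 gives 2 > 0. Violating.
Others report (10, 2): truth gives 0; report 14 gives 2 > 0. Violating.
Others report (2, 2): truth gives 0; no alternative beats it.
Others report (2, 14): truth gives 2; no alternative beats it.
(Checking all 16 profiles: 2 have a profitable deviation, 14 do not.)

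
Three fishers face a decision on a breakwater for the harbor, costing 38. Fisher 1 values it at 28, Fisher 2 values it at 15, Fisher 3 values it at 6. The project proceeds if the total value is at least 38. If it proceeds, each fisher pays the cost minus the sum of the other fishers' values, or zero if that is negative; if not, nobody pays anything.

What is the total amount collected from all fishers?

Total value 49 ≥ cost 38, so it is built.
Fisher 1: others sum to 21; max(0, 38 - 21) = 17.
Fisher 2: others sum to 34; max(0, 38 - 34) = 4.
Fisher 3: others sum to 43; max(0, 38 - 43) = 0.
Total collected = 17 + 4 + 0 = 21.

21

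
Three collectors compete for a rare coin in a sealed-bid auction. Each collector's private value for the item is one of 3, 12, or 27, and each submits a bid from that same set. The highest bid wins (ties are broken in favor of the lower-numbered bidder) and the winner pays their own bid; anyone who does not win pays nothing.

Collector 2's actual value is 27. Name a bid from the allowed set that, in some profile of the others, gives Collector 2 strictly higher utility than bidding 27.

12

Suppose Collector 1 bids 3 and Collector 3 bids 3.
Bid 27: wins, pays 27, utility 27 - 27 = 0.
Bid 12: wins, pays 12, utility 27 - 12 = 15.
So bidding 12 beats truth here (15 > 0).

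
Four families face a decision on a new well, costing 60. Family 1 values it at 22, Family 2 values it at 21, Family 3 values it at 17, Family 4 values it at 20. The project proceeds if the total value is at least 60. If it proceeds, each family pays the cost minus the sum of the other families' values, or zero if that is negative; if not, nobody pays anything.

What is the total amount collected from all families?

3

Total value 80 ≥ cost 60, so it is built.
Family 1: others sum to 58; max(0, 60 - 58) = 2.
Family 2: others sum to 59; max(0, 60 - 59) = 1.
Family 3: others sum to 63; max(0, 60 - 63) = 0.
Family 4: others sum to 60; max(0, 60 - 60) = 0.
Total collected = 2 + 1 + 0 + 0 = 3.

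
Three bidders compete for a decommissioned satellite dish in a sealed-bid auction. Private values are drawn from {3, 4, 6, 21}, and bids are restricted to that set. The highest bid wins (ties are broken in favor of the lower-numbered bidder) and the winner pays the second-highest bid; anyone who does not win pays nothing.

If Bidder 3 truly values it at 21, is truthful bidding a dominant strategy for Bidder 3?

Check each profile of the others' bids and compare truth against every alternative bid.
Others bid (3, 6): truth gives 15, best alternative gives 0.
Others bid (4, 6): truth gives 15, best alternative gives 0.
Others bid (6, 3): truth gives 15, best alternative gives 0.
Others bid (6, 4): truth gives 15, best alternative gives 0.
Others bid (6, 6): truth gives 15, best alternative gives 0.
Others bid (3, 3): truth gives 18, best alternative gives 18.
(Remaining 10 profiles checked similarly; truth is weakly best in each.)
In every case the truthful bid is at least as good as any alternative, so it is a dominant strategy.

Yes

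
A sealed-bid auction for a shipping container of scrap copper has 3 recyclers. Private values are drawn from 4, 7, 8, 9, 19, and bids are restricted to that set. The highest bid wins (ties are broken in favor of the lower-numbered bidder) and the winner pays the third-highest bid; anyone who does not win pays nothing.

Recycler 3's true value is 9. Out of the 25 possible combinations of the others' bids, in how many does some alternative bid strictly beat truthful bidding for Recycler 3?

Others bid (4, 9): truth gives 0; bid 19 gives 5 > 0. Violating.
Others bid (7, 9): truth gives 0; bid 19 gives 2 > 0. Violating.
Others bid (8, 9): truth gives 0; bid 19 gives 1 > 0. Violating.
Others bid (9, 4): truth gives 0; bid 19 gives 5 > 0. Violating.
Others bid (4, 4): truth gives 5; no alternative beats it.
Others bid (4, 7): truth gives 5; no alternative beats it.
(Checking all 25 profiles: 6 have a profitable deviation, 19 do not.)

6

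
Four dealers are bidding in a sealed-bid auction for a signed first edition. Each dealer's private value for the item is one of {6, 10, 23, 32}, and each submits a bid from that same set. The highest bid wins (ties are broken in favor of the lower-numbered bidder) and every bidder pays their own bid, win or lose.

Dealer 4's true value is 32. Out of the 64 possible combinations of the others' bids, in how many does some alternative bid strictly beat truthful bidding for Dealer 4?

Others bid (6, 6, 6): truth gives 0; bid 10 gives 22 > 0. Violating.
Others bid (6, 6, 10): truth gives 0; bid 23 gives 9 > 0. Violating.
Others bid (6, 6, 32): truth gives -32; bid 6 gives -6 > -32. Violating.
Others bid (6, 10, 6): truth gives 0; bid 23 gives 9 > 0. Violating.
Others bid (6, 6, 23): truth gives 0; no alternative beats it.
Others bid (6, 10, 23): truth gives 0; no alternative beats it.
(Checking all 64 profiles: 45 have a profitable deviation, 19 do not.)

45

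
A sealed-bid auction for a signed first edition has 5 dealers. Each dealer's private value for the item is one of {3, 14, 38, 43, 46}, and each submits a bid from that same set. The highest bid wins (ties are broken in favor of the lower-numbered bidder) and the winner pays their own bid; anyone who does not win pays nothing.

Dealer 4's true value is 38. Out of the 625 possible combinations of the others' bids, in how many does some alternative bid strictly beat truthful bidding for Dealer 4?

Others bid (3, 3, 3, 3): truth gives 0; bid 14 gives 24 > 0. Violating.
Others bid (3, 3, 3, 14): truth gives 0; bid 14 gives 24 > 0. Violating.
Others bid (3, 3, 3, 38): truth gives 0; no alternative beats it.
Others bid (3, 3, 3, 43): truth gives 0; no alternative beats it.
(Checking all 625 profiles: 2 have a profitable deviation, 623 do not.)

2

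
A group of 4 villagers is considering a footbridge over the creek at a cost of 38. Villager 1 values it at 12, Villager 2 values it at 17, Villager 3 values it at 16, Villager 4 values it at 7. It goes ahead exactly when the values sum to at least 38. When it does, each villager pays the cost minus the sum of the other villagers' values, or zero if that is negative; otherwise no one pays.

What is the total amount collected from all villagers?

5

Total value 52 ≥ cost 38, so it is built.
Villager 1: others sum to 40; max(0, 38 - 40) = 0.
Villager 2: others sum to 35; max(0, 38 - 35) = 3.
Villager 3: others sum to 36; max(0, 38 - 36) = 2.
Villager 4: others sum to 45; max(0, 38 - 45) = 0.
Total collected = 0 + 3 + 2 + 0 = 5.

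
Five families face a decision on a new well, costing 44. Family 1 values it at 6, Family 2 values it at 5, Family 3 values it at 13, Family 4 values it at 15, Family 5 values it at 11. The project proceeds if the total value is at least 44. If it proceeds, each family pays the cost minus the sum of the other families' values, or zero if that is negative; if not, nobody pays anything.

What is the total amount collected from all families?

21

Total value 50 ≥ cost 44, so it is built.
Family 1: others sum to 44; max(0, 44 - 44) = 0.
Family 2: others sum to 45; max(0, 44 - 45) = 0.
Family 3: others sum to 37; max(0, 44 - 37) = 7.
Family 4: others sum to 35; max(0, 44 - 35) = 9.
Family 5: others sum to 39; max(0, 44 - 39) = 5.
Total collected = 0 + 0 + 7 + 9 + 5 = 21.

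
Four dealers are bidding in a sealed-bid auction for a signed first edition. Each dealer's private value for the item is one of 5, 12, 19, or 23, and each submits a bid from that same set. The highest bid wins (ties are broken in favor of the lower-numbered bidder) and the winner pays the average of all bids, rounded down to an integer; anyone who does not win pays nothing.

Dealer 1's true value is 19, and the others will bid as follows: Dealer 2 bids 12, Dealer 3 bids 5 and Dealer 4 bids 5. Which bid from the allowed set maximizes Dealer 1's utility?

Bid 5: loses, pays 0, utility 0.
Bid 12: wins, pays 8, utility 19 - 8 = 11.
Bid 19: wins, pays 10, utility 19 - 10 = 9.
Bid 23: wins, pays 11, utility 19 - 11 = 8.
The best choice is 12 with utility 11.

12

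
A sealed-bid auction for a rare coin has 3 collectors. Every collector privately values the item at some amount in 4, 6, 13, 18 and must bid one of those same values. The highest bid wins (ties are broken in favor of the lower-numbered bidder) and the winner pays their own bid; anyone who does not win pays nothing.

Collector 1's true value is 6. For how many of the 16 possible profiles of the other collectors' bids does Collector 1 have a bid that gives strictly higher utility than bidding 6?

1

Others bid (4, 4): truth gives 0; bid 4 gives 2 > 0. Violating.
Others bid (4, 6): truth gives 0; no alternative beats it.
Others bid (4, 13): truth gives 0; no alternative beats it.
(Checking all 16 profiles: 1 has a profitable deviation, 15 do not.)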